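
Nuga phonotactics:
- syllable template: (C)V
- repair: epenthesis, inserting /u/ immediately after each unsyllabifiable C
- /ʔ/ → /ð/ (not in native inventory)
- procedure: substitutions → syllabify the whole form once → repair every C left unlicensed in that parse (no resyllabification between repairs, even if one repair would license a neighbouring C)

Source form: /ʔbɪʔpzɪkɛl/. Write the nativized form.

ðubɪðupuzɪkɛlu

Substitution: /ʔ/ → /ð/, giving /ðbɪðpzɪkɛl/.
Syllabifying with onset maximization leaves /ð/, /ð/, /p/, /l/ stranded (no codas are permitted; onsets are limited to one consonant).
Inserting the epenthetic vowel yields /ð/ → /ðu/, /ð/ → /ðu/, /p/ → /pu/, /l/ → /lu/.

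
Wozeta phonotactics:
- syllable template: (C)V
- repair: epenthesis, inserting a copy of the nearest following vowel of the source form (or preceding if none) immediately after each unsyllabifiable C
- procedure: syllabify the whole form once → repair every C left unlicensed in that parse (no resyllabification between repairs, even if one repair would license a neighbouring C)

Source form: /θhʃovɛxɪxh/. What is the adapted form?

Under (C)V, the unsyllabifiable consonants are /θ/, /h/, /x/, /h/ (no codas are permitted; onsets are limited to one consonant).
Epenthesis after each stranded consonant: /θ/ → /θo/, /h/ → /ho/, /x/ → /xɪ/, /h/ → /hɪ/.

θohoʃovɛxɪxɪhɪ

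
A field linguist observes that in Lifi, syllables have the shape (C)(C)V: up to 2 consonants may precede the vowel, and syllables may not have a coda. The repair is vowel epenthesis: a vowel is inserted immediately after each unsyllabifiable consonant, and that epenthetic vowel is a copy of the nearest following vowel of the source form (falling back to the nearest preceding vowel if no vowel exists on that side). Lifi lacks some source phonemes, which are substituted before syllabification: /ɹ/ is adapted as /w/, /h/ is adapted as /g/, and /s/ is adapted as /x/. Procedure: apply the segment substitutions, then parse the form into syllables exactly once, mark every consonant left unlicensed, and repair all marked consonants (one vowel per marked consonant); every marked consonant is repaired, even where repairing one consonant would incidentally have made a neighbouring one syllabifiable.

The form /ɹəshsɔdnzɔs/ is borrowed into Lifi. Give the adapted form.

wəxɔgxɔdɔnzɔxɔ

Substitution: /ɹ/ → /w/, /s/ → /x/, /h/ → /g/, giving /wəxgxɔdnzɔx/.
Syllabifying with onset maximization leaves /x/, /d/, /x/ stranded (no codas are permitted; onsets may contain at most 2 consonants).
Inserting the epenthetic vowel yields /x/ → /xɔ/, /d/ → /dɔ/, /x/ → /xɔ/.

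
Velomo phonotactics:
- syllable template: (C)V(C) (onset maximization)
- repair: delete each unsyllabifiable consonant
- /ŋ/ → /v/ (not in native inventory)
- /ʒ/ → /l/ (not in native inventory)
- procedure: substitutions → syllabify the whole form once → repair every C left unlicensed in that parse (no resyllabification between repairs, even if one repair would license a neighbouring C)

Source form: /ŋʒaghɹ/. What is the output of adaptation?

Substitution: /ŋ/ → /v/, /ʒ/ → /l/, giving /vlaghɹ/.
The consonants /v/, /h/, /ɹ/ cannot be parsed into a legal (C)V(C) syllable (at most one coda consonant is licensed; onsets are limited to one consonant).
Deleting the stranded consonants removes /v/, /h/, /ɹ/.

lag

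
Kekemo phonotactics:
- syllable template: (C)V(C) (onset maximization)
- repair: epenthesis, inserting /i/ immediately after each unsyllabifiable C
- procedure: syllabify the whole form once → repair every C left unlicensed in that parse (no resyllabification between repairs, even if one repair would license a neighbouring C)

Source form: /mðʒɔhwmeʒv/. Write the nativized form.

miðiʒɔhwimeʒvi

Syllabifying with onset maximization leaves /m/, /ð/, /w/, /v/ stranded (at most one coda consonant is licensed; onsets are limited to one consonant).
Each unlicensed consonant becomes the onset of a new syllable: /m/ → /mi/, /ð/ → /ði/, /w/ → /wi/, /v/ → /vi/.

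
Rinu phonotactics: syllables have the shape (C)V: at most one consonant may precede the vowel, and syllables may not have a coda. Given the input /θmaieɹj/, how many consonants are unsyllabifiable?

Under (C)V, the unsyllabifiable consonants are /θ/, /ɹ/, /j/ (no codas are permitted; onsets are limited to one consonant).

3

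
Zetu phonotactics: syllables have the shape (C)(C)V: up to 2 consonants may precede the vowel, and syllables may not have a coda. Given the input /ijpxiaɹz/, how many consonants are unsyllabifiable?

Syllabifying with onset maximization leaves /j/, /ɹ/, /z/ stranded (no codas are permitted; onsets may contain at most 2 consonants).

3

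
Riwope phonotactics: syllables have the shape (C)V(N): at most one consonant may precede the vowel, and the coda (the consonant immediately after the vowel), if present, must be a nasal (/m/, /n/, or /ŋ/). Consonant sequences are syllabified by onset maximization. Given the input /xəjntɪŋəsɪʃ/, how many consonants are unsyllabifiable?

Under (C)V(N), the unsyllabifiable consonants are /j/, /n/, /ʃ/ (only a nasal (/m/, /n/, or /ŋ/) is licensed in coda position; onsets are limited to one consonant).

3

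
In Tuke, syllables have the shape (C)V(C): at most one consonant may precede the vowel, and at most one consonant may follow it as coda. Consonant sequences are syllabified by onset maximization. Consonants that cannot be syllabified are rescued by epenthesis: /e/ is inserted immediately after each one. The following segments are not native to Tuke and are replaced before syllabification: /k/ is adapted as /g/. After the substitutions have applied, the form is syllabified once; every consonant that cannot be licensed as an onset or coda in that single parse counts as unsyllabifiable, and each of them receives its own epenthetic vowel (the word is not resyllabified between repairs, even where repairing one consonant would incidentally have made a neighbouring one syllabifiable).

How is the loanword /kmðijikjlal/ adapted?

Substitution: /k/ → /g/, giving /gmðijigjlal/.
Syllabifying with onset maximization leaves /g/, /m/, /j/ stranded (at most one coda consonant is licensed; onsets are limited to one consonant).
Each unlicensed consonant becomes the onset of a new syllable: /g/ → /ge/, /m/ → /me/, /j/ → /je/.

gemeðijigjelal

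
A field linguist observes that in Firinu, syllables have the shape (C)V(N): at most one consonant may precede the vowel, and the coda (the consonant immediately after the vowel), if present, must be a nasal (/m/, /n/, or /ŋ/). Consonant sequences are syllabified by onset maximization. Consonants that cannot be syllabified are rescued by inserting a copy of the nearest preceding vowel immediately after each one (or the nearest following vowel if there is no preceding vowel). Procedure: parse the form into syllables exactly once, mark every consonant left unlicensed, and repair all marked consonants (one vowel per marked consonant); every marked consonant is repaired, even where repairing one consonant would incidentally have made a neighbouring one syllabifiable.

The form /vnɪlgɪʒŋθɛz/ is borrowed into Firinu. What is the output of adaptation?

The consonants /v/, /l/, /ʒ/, /ŋ/, /z/ cannot be parsed into a legal (C)V(N) syllable (only a nasal (/m/, /n/, or /ŋ/) is licensed in coda position; onsets are limited to one consonant).
Epenthesis after each stranded consonant: /v/ → /vɪ/, /l/ → /lɪ/, /ʒ/ → /ʒɪ/, /ŋ/ → /ŋɪ/, /z/ → /zɛ/.

vɪnɪlɪgɪʒɪŋɪθɛzɛ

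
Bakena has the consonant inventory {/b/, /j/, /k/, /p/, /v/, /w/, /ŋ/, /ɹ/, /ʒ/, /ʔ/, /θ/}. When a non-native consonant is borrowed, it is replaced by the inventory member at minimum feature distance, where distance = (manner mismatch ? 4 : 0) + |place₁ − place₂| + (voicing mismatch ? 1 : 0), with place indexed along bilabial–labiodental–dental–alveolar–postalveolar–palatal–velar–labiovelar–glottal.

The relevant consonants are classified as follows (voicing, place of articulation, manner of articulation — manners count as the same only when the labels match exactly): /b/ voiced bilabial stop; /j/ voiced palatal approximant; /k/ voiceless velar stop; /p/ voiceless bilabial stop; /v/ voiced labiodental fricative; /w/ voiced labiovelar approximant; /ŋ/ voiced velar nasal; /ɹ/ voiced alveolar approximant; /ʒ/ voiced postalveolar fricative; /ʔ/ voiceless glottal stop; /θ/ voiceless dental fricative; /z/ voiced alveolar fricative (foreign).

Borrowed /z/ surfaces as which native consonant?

/ʒ/ is closest: same manner (fricative), place distance 1 (alveolar→postalveolar), same voicing; total 1. Next closest is /v/ at distance 2.

ʒ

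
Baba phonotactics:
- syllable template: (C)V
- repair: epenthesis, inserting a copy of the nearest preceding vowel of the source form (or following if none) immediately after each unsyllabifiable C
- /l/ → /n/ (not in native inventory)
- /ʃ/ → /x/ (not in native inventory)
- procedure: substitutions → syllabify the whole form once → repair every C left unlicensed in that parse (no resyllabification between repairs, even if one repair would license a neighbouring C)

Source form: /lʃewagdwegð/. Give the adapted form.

Substitution: /l/ → /n/, /ʃ/ → /x/, giving /nxewagdwegð/.
Syllabifying with onset maximization leaves /n/, /g/, /d/, /g/, /ð/ stranded (no codas are permitted; onsets are limited to one consonant).
Each unlicensed consonant becomes the onset of a new syllable: /n/ → /ne/, /g/ → /ga/, /d/ → /da/, /g/ → /ge/, /ð/ → /ðe/.

nexewagadawegeðe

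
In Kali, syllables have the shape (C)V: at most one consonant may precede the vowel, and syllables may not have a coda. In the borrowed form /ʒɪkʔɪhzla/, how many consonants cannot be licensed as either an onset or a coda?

3

Syllabifying with onset maximization leaves /k/, /h/, /z/ stranded (no codas are permitted; onsets are limited to one consonant).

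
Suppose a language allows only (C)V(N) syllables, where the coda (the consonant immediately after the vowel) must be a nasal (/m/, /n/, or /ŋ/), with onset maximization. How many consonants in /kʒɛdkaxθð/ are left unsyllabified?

Under (C)V(N), the unsyllabifiable consonants are /k/, /d/, /x/, /θ/, /ð/ (only a nasal (/m/, /n/, or /ŋ/) is licensed in coda position; onsets are limited to one consonant).

5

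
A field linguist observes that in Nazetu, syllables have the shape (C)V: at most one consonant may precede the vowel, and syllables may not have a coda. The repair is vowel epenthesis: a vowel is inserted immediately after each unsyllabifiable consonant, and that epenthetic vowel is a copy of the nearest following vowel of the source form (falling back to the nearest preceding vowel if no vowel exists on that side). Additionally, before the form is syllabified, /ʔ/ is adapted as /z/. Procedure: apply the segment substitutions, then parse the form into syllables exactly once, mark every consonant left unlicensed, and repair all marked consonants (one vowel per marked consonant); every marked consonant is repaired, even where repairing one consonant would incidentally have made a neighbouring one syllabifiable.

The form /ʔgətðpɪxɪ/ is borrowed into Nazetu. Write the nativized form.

zəgətɪðɪpɪxɪ

Substitution: /ʔ/ → /z/, giving /zgətðpɪxɪ/.
Syllabifying with onset maximization leaves /z/, /t/, /ð/ stranded (no codas are permitted; onsets are limited to one consonant).
Each unlicensed consonant becomes the onset of a new syllable: /z/ → /zə/, /t/ → /tɪ/, /ð/ → /ðɪ/.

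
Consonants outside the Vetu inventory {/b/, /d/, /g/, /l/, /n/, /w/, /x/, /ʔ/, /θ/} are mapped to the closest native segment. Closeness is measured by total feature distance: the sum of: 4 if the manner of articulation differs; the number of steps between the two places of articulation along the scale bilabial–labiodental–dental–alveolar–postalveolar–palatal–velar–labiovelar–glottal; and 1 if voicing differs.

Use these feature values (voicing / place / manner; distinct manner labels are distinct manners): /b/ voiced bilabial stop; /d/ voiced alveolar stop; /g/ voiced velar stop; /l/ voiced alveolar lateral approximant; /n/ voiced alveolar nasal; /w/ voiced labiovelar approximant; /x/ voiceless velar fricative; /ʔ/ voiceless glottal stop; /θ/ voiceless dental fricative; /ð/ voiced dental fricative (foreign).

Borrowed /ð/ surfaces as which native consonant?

/θ/ is closest: same manner (fricative), place distance 0 (dental→dental), voicing differs (+1); total 1. Next closest is /d/ at distance 5.

θ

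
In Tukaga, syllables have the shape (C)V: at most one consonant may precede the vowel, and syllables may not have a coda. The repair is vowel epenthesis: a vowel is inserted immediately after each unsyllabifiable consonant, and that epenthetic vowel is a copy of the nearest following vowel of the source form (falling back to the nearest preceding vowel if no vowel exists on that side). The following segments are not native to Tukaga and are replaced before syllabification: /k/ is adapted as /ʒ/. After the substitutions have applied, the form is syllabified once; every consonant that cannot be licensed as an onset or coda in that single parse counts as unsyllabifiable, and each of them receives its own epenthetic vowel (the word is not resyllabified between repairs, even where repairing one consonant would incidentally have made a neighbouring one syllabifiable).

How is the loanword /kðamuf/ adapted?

Substitution: /k/ → /ʒ/, giving /ʒðamuf/.
The consonants /ʒ/, /f/ cannot be parsed into a legal (C)V syllable (no codas are permitted; onsets are limited to one consonant).
Each unlicensed consonant becomes the onset of a new syllable: /ʒ/ → /ʒa/, /f/ → /fu/.

ʒaðamufu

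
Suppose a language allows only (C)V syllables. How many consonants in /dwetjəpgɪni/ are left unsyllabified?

3

Under (C)V, the unsyllabifiable consonants are /d/, /t/, /p/ (no codas are permitted; onsets are limited to one consonant).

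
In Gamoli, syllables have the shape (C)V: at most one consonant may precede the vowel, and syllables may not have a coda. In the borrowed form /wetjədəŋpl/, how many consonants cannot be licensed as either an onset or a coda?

Under (C)V, the unsyllabifiable consonants are /t/, /ŋ/, /p/, /l/ (no codas are permitted; onsets are limited to one consonant).

4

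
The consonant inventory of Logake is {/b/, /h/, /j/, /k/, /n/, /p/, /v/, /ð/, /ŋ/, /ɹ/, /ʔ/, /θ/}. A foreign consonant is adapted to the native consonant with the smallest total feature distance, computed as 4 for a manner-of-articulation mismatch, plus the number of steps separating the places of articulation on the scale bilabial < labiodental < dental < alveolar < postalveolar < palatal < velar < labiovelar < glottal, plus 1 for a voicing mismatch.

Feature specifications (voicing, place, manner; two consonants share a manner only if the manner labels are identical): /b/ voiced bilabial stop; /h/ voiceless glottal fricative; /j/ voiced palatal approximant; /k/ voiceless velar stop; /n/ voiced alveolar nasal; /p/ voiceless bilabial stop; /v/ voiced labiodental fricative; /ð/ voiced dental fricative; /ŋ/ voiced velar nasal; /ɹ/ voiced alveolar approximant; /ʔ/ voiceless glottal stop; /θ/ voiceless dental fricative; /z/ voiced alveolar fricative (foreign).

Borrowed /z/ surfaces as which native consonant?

ð

/ð/ is closest: same manner (fricative), place distance 1 (alveolar→dental), same voicing; total 1. Next closest is /v/ at distance 2.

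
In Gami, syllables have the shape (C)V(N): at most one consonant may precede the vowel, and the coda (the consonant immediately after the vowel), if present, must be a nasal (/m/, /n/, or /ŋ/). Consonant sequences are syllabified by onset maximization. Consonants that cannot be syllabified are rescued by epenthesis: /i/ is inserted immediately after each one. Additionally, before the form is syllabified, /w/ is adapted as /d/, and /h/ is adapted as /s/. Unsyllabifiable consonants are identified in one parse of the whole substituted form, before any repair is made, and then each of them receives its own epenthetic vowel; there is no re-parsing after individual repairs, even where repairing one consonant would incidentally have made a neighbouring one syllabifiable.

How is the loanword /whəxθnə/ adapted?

Substitution: /w/ → /d/, /h/ → /s/, giving /dsəxθnə/.
The consonants /d/, /x/, /θ/ cannot be parsed into a legal (C)V(N) syllable (only a nasal (/m/, /n/, or /ŋ/) is licensed in coda position; onsets are limited to one consonant).
Each unlicensed consonant becomes the onset of a new syllable: /d/ → /di/, /x/ → /xi/, /θ/ → /θi/.

disəxiθinə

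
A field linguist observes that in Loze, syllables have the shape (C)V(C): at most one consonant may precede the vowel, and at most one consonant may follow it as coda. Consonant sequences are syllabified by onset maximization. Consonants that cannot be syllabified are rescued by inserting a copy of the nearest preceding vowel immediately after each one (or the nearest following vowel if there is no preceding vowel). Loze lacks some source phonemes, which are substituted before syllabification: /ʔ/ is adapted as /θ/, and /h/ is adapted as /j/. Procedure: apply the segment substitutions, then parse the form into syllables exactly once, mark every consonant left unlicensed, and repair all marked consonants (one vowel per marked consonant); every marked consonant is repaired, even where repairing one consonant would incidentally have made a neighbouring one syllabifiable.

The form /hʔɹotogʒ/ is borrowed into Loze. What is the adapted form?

joθoɹotogʒo

Substitution: /h/ → /j/, /ʔ/ → /θ/, giving /jθɹotogʒ/.
Under (C)V(C), the unsyllabifiable consonants are /j/, /θ/, /ʒ/ (at most one coda consonant is licensed; onsets are limited to one consonant).
Each unlicensed consonant becomes the onset of a new syllable: /j/ → /jo/, /θ/ → /θo/, /ʒ/ → /ʒo/.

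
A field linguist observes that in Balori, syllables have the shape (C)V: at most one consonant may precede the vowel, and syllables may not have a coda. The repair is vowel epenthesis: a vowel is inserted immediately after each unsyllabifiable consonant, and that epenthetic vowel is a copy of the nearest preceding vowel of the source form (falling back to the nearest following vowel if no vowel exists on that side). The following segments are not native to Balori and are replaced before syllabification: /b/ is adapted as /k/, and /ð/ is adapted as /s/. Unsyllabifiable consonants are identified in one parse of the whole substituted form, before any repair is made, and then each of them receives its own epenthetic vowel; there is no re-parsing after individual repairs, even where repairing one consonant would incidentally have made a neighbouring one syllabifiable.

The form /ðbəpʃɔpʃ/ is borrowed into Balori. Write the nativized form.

səkəpəʃɔpɔʃɔ

Substitution: /ð/ → /s/, /b/ → /k/, giving /skəpʃɔpʃ/.
Under (C)V, the unsyllabifiable consonants are /s/, /p/, /p/, /ʃ/ (no codas are permitted; onsets are limited to one consonant).
Inserting the epenthetic vowel yields /s/ → /sə/, /p/ → /pə/, /p/ → /pɔ/, /ʃ/ → /ʃɔ/.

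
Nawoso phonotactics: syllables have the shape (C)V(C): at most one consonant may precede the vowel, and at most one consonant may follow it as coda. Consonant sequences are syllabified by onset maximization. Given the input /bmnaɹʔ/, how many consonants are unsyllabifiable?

The consonants /b/, /m/, /ʔ/ cannot be parsed into a legal (C)V(C) syllable (at most one coda consonant is licensed; onsets are limited to one consonant).

3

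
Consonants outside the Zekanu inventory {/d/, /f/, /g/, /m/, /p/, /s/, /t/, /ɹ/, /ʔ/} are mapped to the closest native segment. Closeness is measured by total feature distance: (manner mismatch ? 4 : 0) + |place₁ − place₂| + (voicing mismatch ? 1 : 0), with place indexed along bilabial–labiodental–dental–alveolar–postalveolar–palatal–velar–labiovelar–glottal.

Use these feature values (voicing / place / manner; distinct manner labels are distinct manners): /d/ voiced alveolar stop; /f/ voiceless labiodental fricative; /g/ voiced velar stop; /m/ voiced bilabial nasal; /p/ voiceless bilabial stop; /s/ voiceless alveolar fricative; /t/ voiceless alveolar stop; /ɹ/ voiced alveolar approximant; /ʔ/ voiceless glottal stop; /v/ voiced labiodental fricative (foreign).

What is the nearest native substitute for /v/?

/f/ is closest: same manner (fricative), place distance 0 (labiodental→labiodental), voicing differs (+1); total 1. Next closest is /s/ at distance 3.

f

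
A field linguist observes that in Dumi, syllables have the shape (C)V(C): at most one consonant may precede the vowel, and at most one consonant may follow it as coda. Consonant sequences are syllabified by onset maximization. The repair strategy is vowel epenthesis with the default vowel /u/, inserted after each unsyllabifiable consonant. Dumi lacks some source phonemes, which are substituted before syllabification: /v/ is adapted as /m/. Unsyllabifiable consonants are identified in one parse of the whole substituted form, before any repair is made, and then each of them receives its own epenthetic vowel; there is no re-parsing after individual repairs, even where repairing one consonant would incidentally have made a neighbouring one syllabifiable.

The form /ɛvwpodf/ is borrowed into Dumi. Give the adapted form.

Substitution: /v/ → /m/, giving /ɛmwpodf/.
The consonants /w/, /f/ cannot be parsed into a legal (C)V(C) syllable (at most one coda consonant is licensed; onsets are limited to one consonant).
Inserting the epenthetic vowel yields /w/ → /wu/, /f/ → /fu/.

ɛmwupodfu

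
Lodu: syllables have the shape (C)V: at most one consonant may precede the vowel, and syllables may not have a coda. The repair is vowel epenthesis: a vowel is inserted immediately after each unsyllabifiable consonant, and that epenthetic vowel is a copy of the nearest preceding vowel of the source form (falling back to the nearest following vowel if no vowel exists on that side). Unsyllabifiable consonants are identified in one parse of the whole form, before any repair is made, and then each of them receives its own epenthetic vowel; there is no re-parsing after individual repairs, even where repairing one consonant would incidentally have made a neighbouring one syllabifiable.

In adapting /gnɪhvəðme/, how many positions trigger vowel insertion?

The unsyllabifiable consonants are /g/, /h/, /ð/; each receives one epenthetic vowel.

3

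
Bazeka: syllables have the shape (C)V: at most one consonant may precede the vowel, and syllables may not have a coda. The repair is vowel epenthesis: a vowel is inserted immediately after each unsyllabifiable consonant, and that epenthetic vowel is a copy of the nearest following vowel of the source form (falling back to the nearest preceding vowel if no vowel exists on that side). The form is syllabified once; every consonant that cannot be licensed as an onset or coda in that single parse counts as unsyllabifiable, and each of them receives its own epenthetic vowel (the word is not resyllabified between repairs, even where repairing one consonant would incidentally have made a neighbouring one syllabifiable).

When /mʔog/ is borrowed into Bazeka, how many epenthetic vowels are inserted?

The unsyllabifiable consonants are /m/, /g/; each receives one epenthetic vowel.

2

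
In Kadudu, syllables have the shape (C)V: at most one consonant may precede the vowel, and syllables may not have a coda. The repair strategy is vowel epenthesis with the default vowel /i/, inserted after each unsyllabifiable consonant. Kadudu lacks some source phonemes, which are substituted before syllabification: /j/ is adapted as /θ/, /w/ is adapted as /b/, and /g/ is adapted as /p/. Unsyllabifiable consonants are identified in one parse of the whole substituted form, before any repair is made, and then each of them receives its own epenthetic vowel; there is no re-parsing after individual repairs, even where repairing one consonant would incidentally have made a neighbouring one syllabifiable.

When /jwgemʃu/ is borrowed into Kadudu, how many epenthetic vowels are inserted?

3

After substitution the input is /θbpemʃu/.
The unsyllabifiable consonants are /θ/, /b/, /m/; each receives one epenthetic vowel.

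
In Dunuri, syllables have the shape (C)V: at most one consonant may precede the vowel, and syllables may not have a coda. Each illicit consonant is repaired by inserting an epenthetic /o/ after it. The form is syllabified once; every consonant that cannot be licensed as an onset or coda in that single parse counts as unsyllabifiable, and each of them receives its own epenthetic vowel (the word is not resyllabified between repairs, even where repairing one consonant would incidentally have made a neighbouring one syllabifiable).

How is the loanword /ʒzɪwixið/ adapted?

Syllabifying with onset maximization leaves /ʒ/, /ð/ stranded (no codas are permitted; onsets are limited to one consonant).
Epenthesis after each stranded consonant: /ʒ/ → /ʒo/, /ð/ → /ðo/.

ʒozɪwixiðo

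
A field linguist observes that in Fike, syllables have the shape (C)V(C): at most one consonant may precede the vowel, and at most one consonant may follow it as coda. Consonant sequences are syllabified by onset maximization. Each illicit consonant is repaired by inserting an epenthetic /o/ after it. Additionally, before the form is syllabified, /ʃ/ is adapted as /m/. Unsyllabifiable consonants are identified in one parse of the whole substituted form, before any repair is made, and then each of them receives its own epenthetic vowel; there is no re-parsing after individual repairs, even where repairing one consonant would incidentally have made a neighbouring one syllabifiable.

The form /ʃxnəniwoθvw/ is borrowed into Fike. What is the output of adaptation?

moxonəniwoθvowo

Substitution: /ʃ/ → /m/, giving /mxnəniwoθvw/.
Under (C)V(C), the unsyllabifiable consonants are /m/, /x/, /v/, /w/ (at most one coda consonant is licensed; onsets are limited to one consonant).
Epenthesis after each stranded consonant: /m/ → /mo/, /x/ → /xo/, /v/ → /vo/, /w/ → /wo/.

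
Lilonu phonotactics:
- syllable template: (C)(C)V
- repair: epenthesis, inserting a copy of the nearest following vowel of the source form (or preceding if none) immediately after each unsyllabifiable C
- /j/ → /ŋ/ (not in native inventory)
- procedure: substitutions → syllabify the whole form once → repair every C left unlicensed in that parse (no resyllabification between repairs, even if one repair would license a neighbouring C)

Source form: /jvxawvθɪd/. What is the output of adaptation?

Substitution: /j/ → /ŋ/, giving /ŋvxawvθɪd/.
Syllabifying with onset maximization leaves /ŋ/, /w/, /d/ stranded (no codas are permitted; onsets may contain at most 2 consonants).
Epenthesis after each stranded consonant: /ŋ/ → /ŋa/, /w/ → /wɪ/, /d/ → /dɪ/.

ŋavxawɪvθɪdɪ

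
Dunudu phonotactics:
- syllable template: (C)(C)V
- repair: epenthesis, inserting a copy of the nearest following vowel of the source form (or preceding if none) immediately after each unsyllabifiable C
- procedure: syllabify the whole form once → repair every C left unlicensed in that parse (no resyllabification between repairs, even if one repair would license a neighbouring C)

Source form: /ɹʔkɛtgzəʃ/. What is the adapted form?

ɹɛʔkɛtəgzəʃə

Syllabifying with onset maximization leaves /ɹ/, /t/, /ʃ/ stranded (no codas are permitted; onsets may contain at most 2 consonants).
Epenthesis after each stranded consonant: /ɹ/ → /ɹɛ/, /t/ → /tə/, /ʃ/ → /ʃə/.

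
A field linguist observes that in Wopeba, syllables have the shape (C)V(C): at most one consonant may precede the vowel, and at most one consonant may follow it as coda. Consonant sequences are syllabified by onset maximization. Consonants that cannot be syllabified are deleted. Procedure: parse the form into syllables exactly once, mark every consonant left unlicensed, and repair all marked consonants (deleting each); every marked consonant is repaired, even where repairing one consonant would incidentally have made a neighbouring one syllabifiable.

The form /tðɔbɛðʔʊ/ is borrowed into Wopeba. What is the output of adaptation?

ðɔbɛðʔʊ

The consonants /t/ cannot be parsed into a legal (C)V(C) syllable (at most one coda consonant is licensed; onsets are limited to one consonant).
Deletion applies to /t/.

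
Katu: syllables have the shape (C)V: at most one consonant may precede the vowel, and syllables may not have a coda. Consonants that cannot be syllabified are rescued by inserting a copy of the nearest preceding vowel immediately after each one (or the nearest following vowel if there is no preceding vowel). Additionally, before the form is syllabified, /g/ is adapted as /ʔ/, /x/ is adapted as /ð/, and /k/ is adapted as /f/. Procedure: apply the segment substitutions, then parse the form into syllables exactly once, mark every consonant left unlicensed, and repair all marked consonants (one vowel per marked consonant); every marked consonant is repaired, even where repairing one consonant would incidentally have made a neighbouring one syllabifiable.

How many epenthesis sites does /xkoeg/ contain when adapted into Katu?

After substitution the input is /ðfoeʔ/.
The unsyllabifiable consonants are /ð/, /ʔ/; each receives one epenthetic vowel.

2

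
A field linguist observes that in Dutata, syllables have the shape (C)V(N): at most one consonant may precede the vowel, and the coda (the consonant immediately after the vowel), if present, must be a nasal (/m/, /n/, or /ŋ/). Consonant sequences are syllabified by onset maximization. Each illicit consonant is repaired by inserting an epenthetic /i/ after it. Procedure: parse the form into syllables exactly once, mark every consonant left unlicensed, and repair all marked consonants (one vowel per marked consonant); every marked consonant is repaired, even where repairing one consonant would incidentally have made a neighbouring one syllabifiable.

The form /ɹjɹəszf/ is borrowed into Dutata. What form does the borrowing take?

ɹijiɹəsizifi

The consonants /ɹ/, /j/, /s/, /z/, /f/ cannot be parsed into a legal (C)V(N) syllable (only a nasal (/m/, /n/, or /ŋ/) is licensed in coda position; onsets are limited to one consonant).
Inserting the epenthetic vowel yields /ɹ/ → /ɹi/, /j/ → /ji/, /s/ → /si/, /z/ → /zi/, /f/ → /fi/.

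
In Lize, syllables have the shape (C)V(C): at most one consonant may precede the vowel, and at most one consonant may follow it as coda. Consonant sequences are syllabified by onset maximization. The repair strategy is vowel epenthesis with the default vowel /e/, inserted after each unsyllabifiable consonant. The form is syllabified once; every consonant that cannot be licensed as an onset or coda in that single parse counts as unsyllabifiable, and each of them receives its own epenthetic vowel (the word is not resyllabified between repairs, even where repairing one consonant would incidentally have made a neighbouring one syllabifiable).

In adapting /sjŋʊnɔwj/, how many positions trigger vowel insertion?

The unsyllabifiable consonants are /s/, /j/, /j/; each receives one epenthetic vowel.

3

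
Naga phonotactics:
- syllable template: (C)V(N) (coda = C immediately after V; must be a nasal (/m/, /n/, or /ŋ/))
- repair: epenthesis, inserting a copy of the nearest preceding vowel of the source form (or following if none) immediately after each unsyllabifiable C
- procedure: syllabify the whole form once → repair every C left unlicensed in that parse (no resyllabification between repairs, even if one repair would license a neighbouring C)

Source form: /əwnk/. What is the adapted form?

əwənəkə

The consonants /w/, /n/, /k/ cannot be parsed into a legal (C)V(N) syllable (only a nasal (/m/, /n/, or /ŋ/) is licensed in coda position; onsets are limited to one consonant).
Epenthesis after each stranded consonant: /w/ → /wə/, /n/ → /nə/, /k/ → /kə/.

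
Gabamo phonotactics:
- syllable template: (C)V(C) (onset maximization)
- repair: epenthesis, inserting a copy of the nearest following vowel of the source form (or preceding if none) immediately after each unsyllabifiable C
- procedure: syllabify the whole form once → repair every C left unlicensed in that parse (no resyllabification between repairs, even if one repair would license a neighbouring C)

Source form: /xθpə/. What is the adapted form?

xəθəpə

Under (C)V(C), the unsyllabifiable consonants are /x/, /θ/ (at most one coda consonant is licensed; onsets are limited to one consonant).
Each unlicensed consonant becomes the onset of a new syllable: /x/ → /xə/, /θ/ → /θə/.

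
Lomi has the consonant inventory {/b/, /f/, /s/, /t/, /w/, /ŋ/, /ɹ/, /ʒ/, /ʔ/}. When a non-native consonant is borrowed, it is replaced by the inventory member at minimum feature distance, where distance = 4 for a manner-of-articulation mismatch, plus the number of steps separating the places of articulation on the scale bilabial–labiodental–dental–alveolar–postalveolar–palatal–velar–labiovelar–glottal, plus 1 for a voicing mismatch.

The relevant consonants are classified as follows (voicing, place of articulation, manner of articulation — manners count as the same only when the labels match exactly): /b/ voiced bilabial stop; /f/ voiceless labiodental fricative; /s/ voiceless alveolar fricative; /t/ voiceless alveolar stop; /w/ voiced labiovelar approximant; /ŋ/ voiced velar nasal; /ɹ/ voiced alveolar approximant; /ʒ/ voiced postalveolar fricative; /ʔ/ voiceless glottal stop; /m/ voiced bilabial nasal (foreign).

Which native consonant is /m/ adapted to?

/b/ is closest: manner differs (nasal→stop, +4), place distance 0 (bilabial→bilabial), same voicing; total 4. Next closest is /f/ at distance 6.

b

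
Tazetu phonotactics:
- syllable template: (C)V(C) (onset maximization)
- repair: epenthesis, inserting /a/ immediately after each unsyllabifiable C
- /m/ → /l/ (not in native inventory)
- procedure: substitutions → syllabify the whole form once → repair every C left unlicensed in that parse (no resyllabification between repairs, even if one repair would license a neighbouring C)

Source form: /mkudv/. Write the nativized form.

lakudva

Substitution: /m/ → /l/, giving /lkudv/.
Syllabifying with onset maximization leaves /l/, /v/ stranded (at most one coda consonant is licensed; onsets are limited to one consonant).
Epenthesis after each stranded consonant: /l/ → /la/, /v/ → /va/.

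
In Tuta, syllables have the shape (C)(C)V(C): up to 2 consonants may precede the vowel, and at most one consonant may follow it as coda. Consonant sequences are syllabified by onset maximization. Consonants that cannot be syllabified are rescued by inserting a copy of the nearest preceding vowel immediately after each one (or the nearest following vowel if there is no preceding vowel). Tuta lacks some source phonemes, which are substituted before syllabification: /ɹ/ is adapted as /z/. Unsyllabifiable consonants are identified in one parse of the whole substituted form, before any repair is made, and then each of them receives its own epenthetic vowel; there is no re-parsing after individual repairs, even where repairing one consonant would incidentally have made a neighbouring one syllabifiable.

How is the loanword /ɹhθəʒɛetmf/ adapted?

Substitution: /ɹ/ → /z/, giving /zhθəʒɛetmf/.
Under (C)(C)V(C), the unsyllabifiable consonants are /z/, /m/, /f/ (at most one coda consonant is licensed; onsets may contain at most 2 consonants).
Epenthesis after each stranded consonant: /z/ → /zə/, /m/ → /me/, /f/ → /fe/.

zəhθəʒɛetmefe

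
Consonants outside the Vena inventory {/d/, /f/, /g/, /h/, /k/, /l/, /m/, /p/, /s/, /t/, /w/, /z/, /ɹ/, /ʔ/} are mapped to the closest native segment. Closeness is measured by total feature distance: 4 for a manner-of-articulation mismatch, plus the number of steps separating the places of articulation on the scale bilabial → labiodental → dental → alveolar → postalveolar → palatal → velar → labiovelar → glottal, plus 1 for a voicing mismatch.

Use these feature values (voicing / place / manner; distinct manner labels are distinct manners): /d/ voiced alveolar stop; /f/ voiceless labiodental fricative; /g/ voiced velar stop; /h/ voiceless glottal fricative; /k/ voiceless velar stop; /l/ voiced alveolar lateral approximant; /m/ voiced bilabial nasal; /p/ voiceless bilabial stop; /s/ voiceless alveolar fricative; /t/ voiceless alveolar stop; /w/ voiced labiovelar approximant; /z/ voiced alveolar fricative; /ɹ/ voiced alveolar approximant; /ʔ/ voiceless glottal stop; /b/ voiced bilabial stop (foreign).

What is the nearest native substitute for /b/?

/p/ is closest: same manner (stop), place distance 0 (bilabial→bilabial), voicing differs (+1); total 1. Next closest is /d/ at distance 3.

p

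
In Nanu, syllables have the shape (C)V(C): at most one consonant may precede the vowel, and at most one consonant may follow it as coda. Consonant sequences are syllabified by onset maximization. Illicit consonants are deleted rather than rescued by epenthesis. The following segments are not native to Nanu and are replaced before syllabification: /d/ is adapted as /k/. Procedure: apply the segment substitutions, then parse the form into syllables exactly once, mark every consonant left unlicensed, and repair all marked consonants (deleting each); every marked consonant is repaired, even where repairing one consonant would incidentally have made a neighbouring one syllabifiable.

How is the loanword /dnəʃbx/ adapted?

Substitution: /d/ → /k/, giving /knəʃbx/.
Under (C)V(C), the unsyllabifiable consonants are /k/, /b/, /x/ (at most one coda consonant is licensed; onsets are limited to one consonant).
Deletion applies to /k/, /b/, /x/.

nəʃ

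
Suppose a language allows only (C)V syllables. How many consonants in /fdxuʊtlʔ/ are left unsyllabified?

Under (C)V, the unsyllabifiable consonants are /f/, /d/, /t/, /l/, /ʔ/ (no codas are permitted; onsets are limited to one consonant).

5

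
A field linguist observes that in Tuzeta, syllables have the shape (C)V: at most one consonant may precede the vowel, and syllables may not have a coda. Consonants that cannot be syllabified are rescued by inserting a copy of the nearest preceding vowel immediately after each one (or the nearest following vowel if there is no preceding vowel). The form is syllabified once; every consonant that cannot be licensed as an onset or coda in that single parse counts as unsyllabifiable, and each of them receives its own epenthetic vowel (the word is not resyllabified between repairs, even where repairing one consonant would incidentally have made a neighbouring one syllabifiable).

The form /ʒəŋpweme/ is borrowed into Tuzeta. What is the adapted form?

The consonants /ŋ/, /p/ cannot be parsed into a legal (C)V syllable (no codas are permitted; onsets are limited to one consonant).
Epenthesis after each stranded consonant: /ŋ/ → /ŋə/, /p/ → /pə/.

ʒəŋəpəweme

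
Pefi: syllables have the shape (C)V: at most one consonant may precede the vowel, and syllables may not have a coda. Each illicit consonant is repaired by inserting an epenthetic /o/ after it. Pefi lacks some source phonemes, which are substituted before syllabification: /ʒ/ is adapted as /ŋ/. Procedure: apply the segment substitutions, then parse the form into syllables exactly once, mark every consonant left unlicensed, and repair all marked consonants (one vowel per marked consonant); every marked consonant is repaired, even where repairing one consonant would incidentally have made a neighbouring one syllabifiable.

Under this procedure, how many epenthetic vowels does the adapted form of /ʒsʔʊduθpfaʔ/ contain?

After substitution the input is /ŋsʔʊduθpfaʔ/.
The unsyllabifiable consonants are /ŋ/, /s/, /θ/, /p/, /ʔ/; each receives one epenthetic vowel.

5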